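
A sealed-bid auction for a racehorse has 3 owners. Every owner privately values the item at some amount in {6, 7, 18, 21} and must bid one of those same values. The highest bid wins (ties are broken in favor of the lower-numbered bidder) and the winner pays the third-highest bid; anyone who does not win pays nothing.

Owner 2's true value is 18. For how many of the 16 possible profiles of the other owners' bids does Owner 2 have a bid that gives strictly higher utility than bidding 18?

Others bid (6, 21): truth gives 0; bid 21 gives 12 > 0. Violating.
Others bid (7, 21): truth gives 0; bid 21 gives 11 > 0. Violating.
Others bid (18, 6): truth gives 0; bid 21 gives 12 > 0. Violating.
Others bid (18, 7): truth gives 0; bid 21 gives 11 > 0. Violating.
Others bid (6, 6): truth gives 12; no alternative beats it.
Others bid (6, 7): truth gives 12; no alternative beats it.
(Checking all 16 profiles: 4 have a profitable deviation, 12 do not.)

4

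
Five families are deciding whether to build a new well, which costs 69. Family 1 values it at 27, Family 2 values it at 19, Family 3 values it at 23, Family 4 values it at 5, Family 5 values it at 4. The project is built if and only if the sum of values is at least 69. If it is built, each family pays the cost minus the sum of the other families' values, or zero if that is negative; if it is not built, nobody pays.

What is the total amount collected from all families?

Total value 78 ≥ cost 69, so it is built.
Family 1: others sum to 51; max(0, 69 - 51) = 18.
Family 2: others sum to 59; max(0, 69 - 59) = 10.
Family 3: others sum to 55; max(0, 69 - 55) = 14.
Family 4: others sum to 73; max(0, 69 - 73) = 0.
Family 5: others sum to 74; max(0, 69 - 74) = 0.
Total collected = 18 + 10 + 14 + 0 + 0 = 42.

42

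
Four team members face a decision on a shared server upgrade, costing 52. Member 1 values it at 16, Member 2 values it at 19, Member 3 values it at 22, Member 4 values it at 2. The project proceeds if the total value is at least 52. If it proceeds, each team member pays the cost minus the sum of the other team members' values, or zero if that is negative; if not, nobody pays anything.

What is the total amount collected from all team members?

Total value 59 ≥ cost 52, so it is built.
Member 1: others sum to 43; max(0, 52 - 43) = 9.
Member 2: others sum to 40; max(0, 52 - 40) = 12.
Member 3: others sum to 37; max(0, 52 - 37) = 15.
Member 4: others sum to 57; max(0, 52 - 57) = 0.
Total collected = 9 + 12 + 15 + 0 = 36.

36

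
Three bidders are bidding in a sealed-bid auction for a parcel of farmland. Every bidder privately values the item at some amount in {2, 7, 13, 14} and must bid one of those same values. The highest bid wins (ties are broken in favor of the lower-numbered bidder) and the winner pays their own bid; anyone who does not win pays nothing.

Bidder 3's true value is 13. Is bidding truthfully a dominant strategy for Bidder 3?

No

Consider the case where Bidder 1 bids 2 and Bidder 2 bids 2.
Truthful bid 13: wins, pays 13, utility 13 - 13 = 0.
Bid 7 instead: wins, pays 7, utility 13 - 7 = 6.
Since 6 > 0, bidding 7 is strictly better here, so truthful bidding is not dominant.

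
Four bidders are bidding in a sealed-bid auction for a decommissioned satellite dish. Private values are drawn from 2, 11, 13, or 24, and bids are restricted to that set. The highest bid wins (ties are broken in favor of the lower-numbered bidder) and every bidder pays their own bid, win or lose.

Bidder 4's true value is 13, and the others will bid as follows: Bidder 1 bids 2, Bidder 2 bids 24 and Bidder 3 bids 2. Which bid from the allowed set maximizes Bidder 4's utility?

2

Bid 2: loses but pays 2, utility -2.
Bid 11: loses but pays 11, utility -11.
Bid 13: loses but pays 13, utility -13.
Bid 24: loses but pays 24, utility -24.
The best choice is 2 with utility -2.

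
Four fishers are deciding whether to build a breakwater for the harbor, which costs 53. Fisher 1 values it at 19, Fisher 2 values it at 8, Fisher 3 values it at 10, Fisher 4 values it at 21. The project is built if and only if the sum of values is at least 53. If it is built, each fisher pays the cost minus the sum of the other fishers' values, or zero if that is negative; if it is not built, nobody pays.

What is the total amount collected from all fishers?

38

Total value 58 ≥ cost 53, so it is built.
Fisher 1: others sum to 39; max(0, 53 - 39) = 14.
Fisher 2: others sum to 50; max(0, 53 - 50) = 3.
Fisher 3: others sum to 48; max(0, 53 - 48) = 5.
Fisher 4: others sum to 37; max(0, 53 - 37) = 16.
Total collected = 14 + 3 + 5 + 16 = 38.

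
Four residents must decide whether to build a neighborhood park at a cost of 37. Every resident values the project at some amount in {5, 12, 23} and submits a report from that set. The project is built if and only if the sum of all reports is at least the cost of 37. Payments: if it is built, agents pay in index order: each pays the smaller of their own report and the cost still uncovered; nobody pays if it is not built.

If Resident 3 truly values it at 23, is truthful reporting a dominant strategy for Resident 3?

No

Consider the case where Resident 1 reports 5, Resident 2 reports 5 and Resident 4 reports 23.
Truthful report 23: project built, pays 23, utility 23 - 23 = 0.
Report 5 instead: project built, pays 5, utility 23 - 5 = 18.
Since 18 > 0, reporting 5 is strictly better here, so truthful reporting is not dominant.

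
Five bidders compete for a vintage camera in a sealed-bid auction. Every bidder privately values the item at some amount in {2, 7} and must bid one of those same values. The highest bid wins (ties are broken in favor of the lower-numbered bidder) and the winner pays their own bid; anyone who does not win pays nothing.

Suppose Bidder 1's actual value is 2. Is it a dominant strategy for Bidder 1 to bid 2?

Yes

Check each profile of the others' bids and compare truth against every alternative bid.
Others bid (2, 2, 2, 2): truth gives 0, best alternative gives -5.
Others bid (2, 2, 2, 7): truth gives 0, best alternative gives -5.
Others bid (2, 2, 7, 2): truth gives 0, best alternative gives -5.
Others bid (2, 2, 7, 7): truth gives 0, best alternative gives -5.
Others bid (2, 7, 2, 2): truth gives 0, best alternative gives -5.
Others bid (2, 7, 2, 7): truth gives 0, best alternative gives -5.
(Remaining 10 profiles checked similarly; truth is weakly best in each.)
In every case the truthful bid is at least as good as any alternative, so it is a dominant strategy.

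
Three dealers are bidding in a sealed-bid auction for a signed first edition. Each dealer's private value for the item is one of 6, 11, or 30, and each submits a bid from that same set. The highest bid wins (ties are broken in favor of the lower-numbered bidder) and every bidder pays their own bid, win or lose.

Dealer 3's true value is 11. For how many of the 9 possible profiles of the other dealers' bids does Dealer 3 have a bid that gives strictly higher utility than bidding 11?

Others bid (6, 11): truth gives -11; bid 6 gives -6 > -11. Violating.
Others bid (6, 30): truth gives -11; bid 6 gives -6 > -11. Violating.
Others bid (11, 6): truth gives -11; bid 6 gives -6 > -11. Violating.
Others bid (11, 11): truth gives -11; bid 6 gives -6 > -11. Violating.
Others bid (6, 6): truth gives 0; no alternative beats it.
(Checking all 9 profiles: 8 have a profitable deviation, 1 does not.)

8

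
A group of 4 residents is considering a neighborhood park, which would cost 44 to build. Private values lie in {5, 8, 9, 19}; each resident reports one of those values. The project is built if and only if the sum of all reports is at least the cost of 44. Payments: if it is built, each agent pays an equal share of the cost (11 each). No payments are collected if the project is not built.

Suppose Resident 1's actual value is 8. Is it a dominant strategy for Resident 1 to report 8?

No

Consider the case where Resident 2 reports 8, Resident 3 reports 9 and Resident 4 reports 19.
Truthful report 8: project built, pays 11, utility 8 - 11 = -3.
Report 5 instead: project not built, utility 0.
Since 0 > -3, reporting 5 is strictly better here, so truthful reporting is not dominant.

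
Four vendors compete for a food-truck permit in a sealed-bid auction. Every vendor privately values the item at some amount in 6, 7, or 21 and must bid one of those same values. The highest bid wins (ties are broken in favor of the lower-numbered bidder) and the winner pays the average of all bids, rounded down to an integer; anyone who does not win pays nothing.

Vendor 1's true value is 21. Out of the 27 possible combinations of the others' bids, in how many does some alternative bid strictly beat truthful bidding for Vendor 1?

8

Others bid (6, 6, 6): truth gives 12; bid 6 gives 15 > 12. Violating.
Others bid (6, 6, 7): truth gives 11; bid 7 gives 15 > 11. Violating.
Others bid (6, 7, 6): truth gives 11; bid 7 gives 15 > 11. Violating.
Others bid (6, 7, 7): truth gives 11; bid 7 gives 15 > 11. Violating.
Others bid (6, 6, 21): truth gives 8; no alternative beats it.
Others bid (6, 7, 21): truth gives 8; no alternative beats it.
(Checking all 27 profiles: 8 have a profitable deviation, 19 do not.)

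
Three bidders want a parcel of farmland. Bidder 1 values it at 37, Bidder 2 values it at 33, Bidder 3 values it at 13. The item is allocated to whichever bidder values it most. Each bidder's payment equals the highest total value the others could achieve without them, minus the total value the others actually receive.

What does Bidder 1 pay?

Bidder 1 has the highest value and receives the item.
Without Bidder 1, the item would go to the next-highest value, 33, so the others could achieve 33.
With Bidder 1 present and winning, the others receive nothing, so their total is 0.
Payment = 33 - 0 = 33.

33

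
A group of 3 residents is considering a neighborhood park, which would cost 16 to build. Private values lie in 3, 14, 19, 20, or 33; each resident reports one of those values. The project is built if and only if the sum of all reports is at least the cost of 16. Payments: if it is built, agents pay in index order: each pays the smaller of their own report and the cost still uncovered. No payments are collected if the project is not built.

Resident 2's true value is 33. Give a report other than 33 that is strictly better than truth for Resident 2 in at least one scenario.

3

Suppose Resident 1 reports 3 and Resident 3 reports 14.
Report 33: project built, pays 13, utility 33 - 13 = 20.
Report 3: project built, pays 3, utility 33 - 3 = 30.
So reporting 3 beats truth here (30 > 20).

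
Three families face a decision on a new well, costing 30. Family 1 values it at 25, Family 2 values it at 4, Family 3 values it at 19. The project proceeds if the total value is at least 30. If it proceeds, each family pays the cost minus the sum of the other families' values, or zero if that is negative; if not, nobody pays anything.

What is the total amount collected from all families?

Total value 48 ≥ cost 30, so it is built.
Family 1: others sum to 23; max(0, 30 - 23) = 7.
Family 2: others sum to 44; max(0, 30 - 44) = 0.
Family 3: others sum to 29; max(0, 30 - 29) = 1.
Total collected = 7 + 0 + 1 = 8.

8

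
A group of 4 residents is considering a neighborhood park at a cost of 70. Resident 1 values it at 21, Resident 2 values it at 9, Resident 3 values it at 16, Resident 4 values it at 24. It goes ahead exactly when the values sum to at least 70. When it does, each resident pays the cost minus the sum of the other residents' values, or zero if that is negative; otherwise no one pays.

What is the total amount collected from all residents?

70

Total value 70 ≥ cost 70, so it is built.
Resident 1: others sum to 49; max(0, 70 - 49) = 21.
Resident 2: others sum to 61; max(0, 70 - 61) = 9.
Resident 3: others sum to 54; max(0, 70 - 54) = 16.
Resident 4: others sum to 46; max(0, 70 - 46) = 24.
Total collected = 21 + 9 + 16 + 24 = 70.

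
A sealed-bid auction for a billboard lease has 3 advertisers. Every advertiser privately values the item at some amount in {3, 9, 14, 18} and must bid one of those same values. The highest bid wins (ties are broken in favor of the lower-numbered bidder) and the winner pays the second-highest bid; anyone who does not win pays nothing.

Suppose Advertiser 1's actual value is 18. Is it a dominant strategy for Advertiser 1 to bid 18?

Check each profile of the others' bids and compare truth against every alternative bid.
Others bid (3, 3): truth gives 15, best alternative gives 15.
Others bid (3, 9): truth gives 9, best alternative gives 9.
Others bid (9, 3): truth gives 9, best alternative gives 9.
Others bid (9, 9): truth gives 9, best alternative gives 9.
Others bid (3, 14): truth gives 4, best alternative gives 4.
Others bid (9, 14): truth gives 4, best alternative gives 4.
(Remaining 10 profiles checked similarly; truth is weakly best in each.)
In every case the truthful bid is at least as good as any alternative, so it is a dominant strategy.

Yes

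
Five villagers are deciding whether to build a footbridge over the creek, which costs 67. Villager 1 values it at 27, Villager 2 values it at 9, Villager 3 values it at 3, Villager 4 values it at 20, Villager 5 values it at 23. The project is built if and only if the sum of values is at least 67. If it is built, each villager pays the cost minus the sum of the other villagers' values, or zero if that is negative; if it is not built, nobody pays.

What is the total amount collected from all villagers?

25

Total value 82 ≥ cost 67, so it is built.
Villager 1: others sum to 55; max(0, 67 - 55) = 12.
Villager 2: others sum to 73; max(0, 67 - 73) = 0.
Villager 3: others sum to 79; max(0, 67 - 79) = 0.
Villager 4: others sum to 62; max(0, 67 - 62) = 5.
Villager 5: others sum to 59; max(0, 67 - 59) = 8.
Total collected = 12 + 0 + 0 + 5 + 8 = 25.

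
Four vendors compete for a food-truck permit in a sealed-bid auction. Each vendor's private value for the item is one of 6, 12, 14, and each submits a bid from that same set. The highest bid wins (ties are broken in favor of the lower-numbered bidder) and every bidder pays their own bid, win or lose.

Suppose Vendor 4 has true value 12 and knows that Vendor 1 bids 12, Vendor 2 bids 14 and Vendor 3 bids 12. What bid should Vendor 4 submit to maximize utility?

Bid 6: loses but pays 6, utility -6.
Bid 12: loses but pays 12, utility -12.
Bid 14: loses but pays 14, utility -14.
The best choice is 6 with utility -6.

6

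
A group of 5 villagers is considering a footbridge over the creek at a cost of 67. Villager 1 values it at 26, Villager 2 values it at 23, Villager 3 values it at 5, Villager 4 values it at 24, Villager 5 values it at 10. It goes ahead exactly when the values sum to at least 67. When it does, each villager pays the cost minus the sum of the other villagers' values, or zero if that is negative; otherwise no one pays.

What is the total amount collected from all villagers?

10

Total value 88 ≥ cost 67, so it is built.
Villager 1: others sum to 62; max(0, 67 - 62) = 5.
Villager 2: others sum to 65; max(0, 67 - 65) = 2.
Villager 3: others sum to 83; max(0, 67 - 83) = 0.
Villager 4: others sum to 64; max(0, 67 - 64) = 3.
Villager 5: others sum to 78; max(0, 67 - 78) = 0.
Total collected = 5 + 2 + 0 + 3 + 0 = 10.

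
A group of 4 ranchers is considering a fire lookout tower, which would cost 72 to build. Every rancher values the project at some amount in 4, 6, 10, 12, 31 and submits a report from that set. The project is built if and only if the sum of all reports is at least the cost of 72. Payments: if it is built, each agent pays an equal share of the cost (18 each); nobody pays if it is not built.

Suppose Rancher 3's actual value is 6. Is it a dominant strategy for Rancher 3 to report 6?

Consider the case where Rancher 1 reports 4, Rancher 2 reports 31 and Rancher 4 reports 31.
Truthful report 6: project built, pays 18, utility 6 - 18 = -12.
Report 4 instead: project not built, utility 0.
Since 0 > -12, reporting 4 is strictly better here, so truthful reporting is not dominant.

No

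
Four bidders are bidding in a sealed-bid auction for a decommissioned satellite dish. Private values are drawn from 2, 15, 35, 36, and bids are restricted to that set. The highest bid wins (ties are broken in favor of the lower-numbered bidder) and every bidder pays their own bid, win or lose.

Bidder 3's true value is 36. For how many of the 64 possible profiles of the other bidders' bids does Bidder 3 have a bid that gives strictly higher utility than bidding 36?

40

Others bid (2, 2, 2): truth gives 0; bid 15 gives 21 > 0. Violating.
Others bid (2, 2, 15): truth gives 0; bid 15 gives 21 > 0. Violating.
Others bid (2, 2, 35): truth gives 0; bid 35 gives 1 > 0. Violating.
Others bid (2, 15, 2): truth gives 0; bid 35 gives 1 > 0. Violating.
Others bid (2, 2, 36): truth gives 0; no alternative beats it.
Others bid (2, 15, 36): truth gives 0; no alternative beats it.
(Checking all 64 profiles: 40 have a profitable deviation, 24 do not.)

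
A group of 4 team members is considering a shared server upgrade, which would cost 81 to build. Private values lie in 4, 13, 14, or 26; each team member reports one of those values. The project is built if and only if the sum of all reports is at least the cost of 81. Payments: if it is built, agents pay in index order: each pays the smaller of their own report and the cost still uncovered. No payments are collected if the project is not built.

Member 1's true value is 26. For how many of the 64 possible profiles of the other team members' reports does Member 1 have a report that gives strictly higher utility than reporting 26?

1

Others report (26, 26, 26): truth gives 0; report 4 gives 22 > 0. Violating.
Others report (4, 4, 4): truth gives 0; no alternative beats it.
Others report (4, 4, 13): truth gives 0; no alternative beats it.
(Checking all 64 profiles: 1 has a profitable deviation, 63 do not.)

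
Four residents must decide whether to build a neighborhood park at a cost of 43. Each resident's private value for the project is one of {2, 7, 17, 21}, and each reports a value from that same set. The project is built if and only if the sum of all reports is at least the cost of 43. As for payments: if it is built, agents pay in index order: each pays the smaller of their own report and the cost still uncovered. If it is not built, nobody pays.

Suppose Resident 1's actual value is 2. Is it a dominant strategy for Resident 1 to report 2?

Check each profile of the others' reports and compare truth against every alternative report.
Others report (2, 17, 17): truth gives 0, best alternative gives -5.
Others report (2, 17, 21): truth gives 0, best alternative gives -5.
Others report (2, 21, 17): truth gives 0, best alternative gives -5.
Others report (2, 21, 21): truth gives 0, best alternative gives -5.
Others report (7, 17, 17): truth gives 0, best alternative gives -5.
Others report (7, 17, 21): truth gives 0, best alternative gives -5.
(Remaining 58 profiles checked similarly; truth is weakly best in each.)
In every case the truthful report is at least as good as any alternative, so it is a dominant strategy.

Yes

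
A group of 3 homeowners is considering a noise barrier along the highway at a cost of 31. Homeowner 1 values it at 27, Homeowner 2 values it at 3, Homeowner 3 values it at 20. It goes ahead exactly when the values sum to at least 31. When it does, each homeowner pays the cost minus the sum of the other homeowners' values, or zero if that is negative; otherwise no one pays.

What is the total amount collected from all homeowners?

Total value 50 ≥ cost 31, so it is built.
Homeowner 1: others sum to 23; max(0, 31 - 23) = 8.
Homeowner 2: others sum to 47; max(0, 31 - 47) = 0.
Homeowner 3: others sum to 30; max(0, 31 - 30) = 1.
Total collected = 8 + 0 + 1 = 9.

9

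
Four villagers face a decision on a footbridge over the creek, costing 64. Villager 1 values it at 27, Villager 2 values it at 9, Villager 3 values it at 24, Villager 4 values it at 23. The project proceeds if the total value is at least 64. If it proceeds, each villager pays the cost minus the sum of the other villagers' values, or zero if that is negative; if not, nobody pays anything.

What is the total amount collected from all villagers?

17

Total value 83 ≥ cost 64, so it is built.
Villager 1: others sum to 56; max(0, 64 - 56) = 8.
Villager 2: others sum to 74; max(0, 64 - 74) = 0.
Villager 3: others sum to 59; max(0, 64 - 59) = 5.
Villager 4: others sum to 60; max(0, 64 - 60) = 4.
Total collected = 8 + 0 + 5 + 4 = 17.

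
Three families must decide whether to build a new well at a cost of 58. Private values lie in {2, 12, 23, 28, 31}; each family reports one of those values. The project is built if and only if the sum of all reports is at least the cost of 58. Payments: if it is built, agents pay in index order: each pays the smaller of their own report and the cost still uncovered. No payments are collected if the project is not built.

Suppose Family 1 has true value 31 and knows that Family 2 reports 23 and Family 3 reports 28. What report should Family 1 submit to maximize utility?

Report 2: project not built, utility 0.
Report 12: project built, pays 12, utility 31 - 12 = 19.
Report 23: project built, pays 23, utility 31 - 23 = 8.
Report 28: project built, pays 28, utility 31 - 28 = 3.
Report 31: project built, pays 31, utility 31 - 31 = 0.
The best choice is 12 with utility 19.

12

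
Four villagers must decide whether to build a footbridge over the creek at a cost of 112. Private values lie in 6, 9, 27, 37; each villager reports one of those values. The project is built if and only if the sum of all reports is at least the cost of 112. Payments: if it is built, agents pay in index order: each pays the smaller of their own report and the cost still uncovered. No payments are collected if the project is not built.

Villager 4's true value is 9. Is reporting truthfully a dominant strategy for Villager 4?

Yes

Check each profile of the others' reports and compare truth against every alternative report.
Others report (37, 37, 37): truth gives 8, best alternative gives 8.
Others report (6, 6, 6): truth gives 0, best alternative gives 0.
Others report (6, 6, 9): truth gives 0, best alternative gives 0.
Others report (6, 6, 27): truth gives 0, best alternative gives 0.
Others report (6, 6, 37): truth gives 0, best alternative gives 0.
Others report (6, 9, 6): truth gives 0, best alternative gives 0.
(Remaining 58 profiles checked similarly; truth is weakly best in each.)
In every case the truthful report is at least as good as any alternative, so it is a dominant strategy.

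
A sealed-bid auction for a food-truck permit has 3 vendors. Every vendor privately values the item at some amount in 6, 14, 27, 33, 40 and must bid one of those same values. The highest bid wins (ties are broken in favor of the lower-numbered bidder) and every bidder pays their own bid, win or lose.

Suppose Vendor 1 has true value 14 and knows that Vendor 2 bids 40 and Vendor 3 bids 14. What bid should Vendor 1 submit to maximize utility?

Bid 6: loses but pays 6, utility -6.
Bid 14: loses but pays 14, utility -14.
Bid 27: loses but pays 27, utility -27.
Bid 33: loses but pays 33, utility -33.
Bid 40: wins, pays 40, utility 14 - 40 = -26.
The best choice is 6 with utility -6.

6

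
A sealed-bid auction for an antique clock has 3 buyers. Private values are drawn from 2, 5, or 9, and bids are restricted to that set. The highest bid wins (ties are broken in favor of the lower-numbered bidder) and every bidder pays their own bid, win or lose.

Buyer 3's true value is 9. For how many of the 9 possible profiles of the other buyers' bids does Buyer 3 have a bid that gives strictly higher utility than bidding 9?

Others bid (2, 2): truth gives 0; bid 5 gives 4 > 0. Violating.
Others bid (2, 9): truth gives -9; bid 2 gives -2 > -9. Violating.
Others bid (5, 9): truth gives -9; bid 2 gives -2 > -9. Violating.
Others bid (9, 2): truth gives -9; bid 2 gives -2 > -9. Violating.
Others bid (2, 5): truth gives 0; no alternative beats it.
Others bid (5, 2): truth gives 0; no alternative beats it.
(Checking all 9 profiles: 6 have a profitable deviation, 3 do not.)

6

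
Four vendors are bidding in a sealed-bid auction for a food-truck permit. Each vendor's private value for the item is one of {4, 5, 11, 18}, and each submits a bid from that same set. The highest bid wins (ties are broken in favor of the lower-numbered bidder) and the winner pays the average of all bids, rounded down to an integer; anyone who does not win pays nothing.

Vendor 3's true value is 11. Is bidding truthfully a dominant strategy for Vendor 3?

Consider the case where Vendor 1 bids 4, Vendor 2 bids 4 and Vendor 4 bids 4.
Truthful bid 11: wins, pays 5, utility 11 - 5 = 6.
Bid 5 instead: wins, pays 4, utility 11 - 4 = 7.
Since 7 > 6, bidding 5 is strictly better here, so truthful bidding is not dominant.

No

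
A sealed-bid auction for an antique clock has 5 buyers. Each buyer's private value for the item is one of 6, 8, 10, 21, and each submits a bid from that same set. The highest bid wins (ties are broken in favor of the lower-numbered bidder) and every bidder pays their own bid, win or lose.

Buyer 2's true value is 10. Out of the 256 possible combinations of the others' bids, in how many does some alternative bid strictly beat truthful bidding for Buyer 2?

210

Others bid (6, 6, 6, 6): truth gives 0; bid 8 gives 2 > 0. Violating.
Others bid (6, 6, 6, 8): truth gives 0; bid 8 gives 2 > 0. Violating.
Others bid (6, 6, 6, 21): truth gives -10; bid 6 gives -6 > -10. Violating.
Others bid (6, 6, 8, 6): truth gives 0; bid 8 gives 2 > 0. Violating.
Others bid (6, 6, 6, 10): truth gives 0; no alternative beats it.
Others bid (6, 6, 8, 10): truth gives 0; no alternative beats it.
(Checking all 256 profiles: 210 have a profitable deviation, 46 do not.)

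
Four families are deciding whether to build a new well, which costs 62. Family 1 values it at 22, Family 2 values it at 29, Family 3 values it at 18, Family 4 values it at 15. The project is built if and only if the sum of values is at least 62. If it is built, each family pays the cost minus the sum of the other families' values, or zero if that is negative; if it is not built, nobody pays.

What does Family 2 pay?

7

Total value 84 ≥ cost 62, so the project is built.
The other families' values sum to 55.
Cost minus that sum is 62 - 55 = 7.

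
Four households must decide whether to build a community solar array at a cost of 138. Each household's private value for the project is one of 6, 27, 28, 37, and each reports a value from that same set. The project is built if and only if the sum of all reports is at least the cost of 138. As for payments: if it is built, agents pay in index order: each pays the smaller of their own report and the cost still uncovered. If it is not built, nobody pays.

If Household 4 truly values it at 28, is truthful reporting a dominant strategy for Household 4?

Yes

Check each profile of the others' reports and compare truth against every alternative report.
Others report (37, 37, 37): truth gives 1, best alternative gives 1.
Others report (6, 6, 6): truth gives 0, best alternative gives 0.
Others report (6, 6, 27): truth gives 0, best alternative gives 0.
Others report (6, 6, 28): truth gives 0, best alternative gives 0.
Others report (6, 6, 37): truth gives 0, best alternative gives 0.
Others report (6, 27, 6): truth gives 0, best alternative gives 0.
(Remaining 58 profiles checked similarly; truth is weakly best in each.)
In every case the truthful report is at least as good as any alternative, so it is a dominant strategy.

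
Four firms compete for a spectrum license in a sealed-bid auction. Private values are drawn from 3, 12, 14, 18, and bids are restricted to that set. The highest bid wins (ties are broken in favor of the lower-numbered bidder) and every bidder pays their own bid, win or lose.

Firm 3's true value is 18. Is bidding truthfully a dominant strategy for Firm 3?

Consider the case where Firm 1 bids 3, Firm 2 bids 3 and Firm 4 bids 3.
Truthful bid 18: wins, pays 18, utility 18 - 18 = 0.
Bid 12 instead: wins, pays 12, utility 18 - 12 = 6.
Since 6 > 0, bidding 12 is strictly better here, so truthful bidding is not dominant.

No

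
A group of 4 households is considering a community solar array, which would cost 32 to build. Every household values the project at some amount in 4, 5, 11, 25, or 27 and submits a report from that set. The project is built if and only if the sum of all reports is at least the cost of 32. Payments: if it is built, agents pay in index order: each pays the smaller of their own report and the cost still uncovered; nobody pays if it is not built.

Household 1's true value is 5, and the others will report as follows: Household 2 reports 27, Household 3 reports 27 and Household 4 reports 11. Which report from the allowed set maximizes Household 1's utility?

4

Report 4: project built, pays 4, utility 5 - 4 = 1.
Report 5: project built, pays 5, utility 5 - 5 = 0.
Report 11: project built, pays 11, utility 5 - 11 = -6.
Report 25: project built, pays 25, utility 5 - 25 = -20.
Report 27: project built, pays 27, utility 5 - 27 = -22.
The best choice is 4 with utility 1.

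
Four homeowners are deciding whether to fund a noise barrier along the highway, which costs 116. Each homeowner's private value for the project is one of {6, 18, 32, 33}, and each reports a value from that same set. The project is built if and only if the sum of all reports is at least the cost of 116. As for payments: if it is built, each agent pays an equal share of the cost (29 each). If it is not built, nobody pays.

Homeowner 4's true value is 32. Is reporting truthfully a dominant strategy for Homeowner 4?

Consider the case where Homeowner 1 reports 18, Homeowner 2 reports 32 and Homeowner 3 reports 33.
Truthful report 32: project not built, utility 0.
Report 33 instead: project built, pays 29, utility 32 - 29 = 3.
Since 3 > 0, reporting 33 is strictly better here, so truthful reporting is not dominant.

No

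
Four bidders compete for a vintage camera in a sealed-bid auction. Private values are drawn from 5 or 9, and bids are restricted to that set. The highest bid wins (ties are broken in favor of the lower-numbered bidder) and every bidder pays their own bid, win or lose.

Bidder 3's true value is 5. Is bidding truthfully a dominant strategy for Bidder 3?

No

Consider the case where Bidder 1 bids 5, Bidder 2 bids 5 and Bidder 4 bids 5.
Truthful bid 5: loses but pays 5, utility -5.
Bid 9 instead: wins, pays 9, utility 5 - 9 = -4.
Since -4 > -5, bidding 9 is strictly better here, so truthful bidding is not dominant.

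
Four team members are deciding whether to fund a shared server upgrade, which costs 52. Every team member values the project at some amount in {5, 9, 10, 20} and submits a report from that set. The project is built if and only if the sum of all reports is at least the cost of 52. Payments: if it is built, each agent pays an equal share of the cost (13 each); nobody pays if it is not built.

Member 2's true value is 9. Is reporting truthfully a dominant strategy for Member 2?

No

Consider the case where Member 1 reports 5, Member 3 reports 20 and Member 4 reports 20.
Truthful report 9: project built, pays 13, utility 9 - 13 = -4.
Report 5 instead: project not built, utility 0.
Since 0 > -4, reporting 5 is strictly better here, so truthful reporting is not dominant.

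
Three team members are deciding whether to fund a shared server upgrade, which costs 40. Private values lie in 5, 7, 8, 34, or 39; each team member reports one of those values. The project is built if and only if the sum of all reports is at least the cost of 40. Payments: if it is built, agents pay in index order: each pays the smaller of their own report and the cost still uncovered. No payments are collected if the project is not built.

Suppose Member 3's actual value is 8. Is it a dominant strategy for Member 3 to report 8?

Yes

Check each profile of the others' reports and compare truth against every alternative report.
Others report (5, 39): truth gives 8, best alternative gives 8.
Others report (7, 34): truth gives 8, best alternative gives 8.
Others report (7, 39): truth gives 8, best alternative gives 8.
Others report (8, 34): truth gives 8, best alternative gives 8.
Others report (8, 39): truth gives 8, best alternative gives 8.
Others report (34, 7): truth gives 8, best alternative gives 8.
(Remaining 19 profiles checked similarly; truth is weakly best in each.)
In every case the truthful report is at least as good as any alternative, so it is a dominant strategy.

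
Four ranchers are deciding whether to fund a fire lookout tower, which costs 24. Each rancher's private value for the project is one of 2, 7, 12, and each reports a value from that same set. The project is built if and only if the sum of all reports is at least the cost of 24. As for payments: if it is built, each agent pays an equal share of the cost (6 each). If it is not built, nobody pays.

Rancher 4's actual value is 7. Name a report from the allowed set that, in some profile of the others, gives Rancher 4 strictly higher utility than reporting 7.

Suppose Rancher 1 reports 2, Rancher 2 reports 2 and Rancher 3 reports 12.
Report 7: project not built, utility 0.
Report 12: project built, pays 6, utility 7 - 6 = 1.
So reporting 12 beats truth here (1 > 0).

12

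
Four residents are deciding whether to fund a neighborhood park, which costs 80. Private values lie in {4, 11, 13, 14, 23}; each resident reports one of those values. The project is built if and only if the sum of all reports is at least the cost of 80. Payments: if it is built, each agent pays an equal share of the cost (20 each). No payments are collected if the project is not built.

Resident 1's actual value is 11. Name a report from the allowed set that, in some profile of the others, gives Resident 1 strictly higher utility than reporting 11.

Suppose Resident 2 reports 23, Resident 3 reports 23 and Resident 4 reports 23.
Report 11: project built, pays 20, utility 11 - 20 = -9.
Report 4: project not built, utility 0.
So reporting 4 beats truth here (0 > -9).

4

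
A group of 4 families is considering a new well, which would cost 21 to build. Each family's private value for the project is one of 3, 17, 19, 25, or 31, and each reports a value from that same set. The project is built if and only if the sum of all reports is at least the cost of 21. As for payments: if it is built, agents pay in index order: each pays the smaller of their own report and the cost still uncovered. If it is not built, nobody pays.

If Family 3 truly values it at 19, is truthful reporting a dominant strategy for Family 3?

Consider the case where Family 1 reports 3, Family 2 reports 3 and Family 4 reports 17.
Truthful report 19: project built, pays 15, utility 19 - 15 = 4.
Report 3 instead: project built, pays 3, utility 19 - 3 = 16.
Since 16 > 4, reporting 3 is strictly better here, so truthful reporting is not dominant.

No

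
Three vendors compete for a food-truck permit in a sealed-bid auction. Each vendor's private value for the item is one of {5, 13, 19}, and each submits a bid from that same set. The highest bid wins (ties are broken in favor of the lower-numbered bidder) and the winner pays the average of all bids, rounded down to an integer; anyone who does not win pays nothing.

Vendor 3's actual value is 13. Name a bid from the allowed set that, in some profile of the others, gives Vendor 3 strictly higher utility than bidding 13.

Suppose Vendor 1 bids 5 and Vendor 2 bids 13.
Bid 13: loses, pays 0, utility 0.
Bid 19: wins, pays 12, utility 13 - 12 = 1.
So bidding 19 beats truth here (1 > 0).

19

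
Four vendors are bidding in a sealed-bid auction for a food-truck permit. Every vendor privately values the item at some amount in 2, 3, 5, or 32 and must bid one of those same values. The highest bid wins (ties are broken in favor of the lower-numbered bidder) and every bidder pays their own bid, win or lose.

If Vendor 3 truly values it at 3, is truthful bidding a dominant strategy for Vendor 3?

Consider the case where Vendor 1 bids 2, Vendor 2 bids 2 and Vendor 4 bids 5.
Truthful bid 3: loses but pays 3, utility -3.
Bid 2 instead: loses but pays 2, utility -2.
Since -2 > -3, bidding 2 is strictly better here, so truthful bidding is not dominant.

No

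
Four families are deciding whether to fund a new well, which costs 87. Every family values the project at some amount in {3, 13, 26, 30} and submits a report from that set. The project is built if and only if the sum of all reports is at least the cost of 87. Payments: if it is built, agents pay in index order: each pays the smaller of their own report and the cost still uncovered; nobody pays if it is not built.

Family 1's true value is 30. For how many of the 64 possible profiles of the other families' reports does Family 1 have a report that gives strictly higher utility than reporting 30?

23

Others report (3, 30, 30): truth gives 0; report 26 gives 4 > 0. Violating.
Others report (13, 26, 26): truth gives 0; report 26 gives 4 > 0. Violating.
Others report (13, 26, 30): truth gives 0; report 26 gives 4 > 0. Violating.
Others report (13, 30, 26): truth gives 0; report 26 gives 4 > 0. Violating.
Others report (3, 3, 3): truth gives 0; no alternative beats it.
Others report (3, 3, 13): truth gives 0; no alternative beats it.
(Checking all 64 profiles: 23 have a profitable deviation, 41 do not.)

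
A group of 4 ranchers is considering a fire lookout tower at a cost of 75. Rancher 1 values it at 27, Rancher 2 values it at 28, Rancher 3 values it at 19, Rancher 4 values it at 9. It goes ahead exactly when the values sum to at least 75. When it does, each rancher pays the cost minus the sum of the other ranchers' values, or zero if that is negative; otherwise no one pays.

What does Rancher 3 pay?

11

Total value 83 ≥ cost 75, so the project is built.
The other ranchers' values sum to 64.
Cost minus that sum is 75 - 64 = 11.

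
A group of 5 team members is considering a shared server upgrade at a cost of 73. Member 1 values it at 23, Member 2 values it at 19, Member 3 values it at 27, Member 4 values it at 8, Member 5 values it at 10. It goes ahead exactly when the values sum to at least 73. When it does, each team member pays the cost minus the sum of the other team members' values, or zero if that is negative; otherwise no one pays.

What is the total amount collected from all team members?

27

Total value 87 ≥ cost 73, so it is built.
Member 1: others sum to 64; max(0, 73 - 64) = 9.
Member 2: others sum to 68; max(0, 73 - 68) = 5.
Member 3: others sum to 60; max(0, 73 - 60) = 13.
Member 4: others sum to 79; max(0, 73 - 79) = 0.
Member 5: others sum to 77; max(0, 73 - 77) = 0.
Total collected = 9 + 5 + 13 + 0 + 0 = 27.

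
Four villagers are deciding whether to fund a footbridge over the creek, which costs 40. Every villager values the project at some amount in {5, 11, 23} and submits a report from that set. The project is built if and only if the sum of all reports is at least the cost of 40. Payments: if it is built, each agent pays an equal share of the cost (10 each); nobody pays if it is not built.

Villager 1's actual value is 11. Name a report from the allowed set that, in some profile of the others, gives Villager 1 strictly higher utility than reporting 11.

Suppose Villager 2 reports 5, Villager 3 reports 5 and Villager 4 reports 11.
Report 11: project not built, utility 0.
Report 23: project built, pays 10, utility 11 - 10 = 1.
So reporting 23 beats truth here (1 > 0).

23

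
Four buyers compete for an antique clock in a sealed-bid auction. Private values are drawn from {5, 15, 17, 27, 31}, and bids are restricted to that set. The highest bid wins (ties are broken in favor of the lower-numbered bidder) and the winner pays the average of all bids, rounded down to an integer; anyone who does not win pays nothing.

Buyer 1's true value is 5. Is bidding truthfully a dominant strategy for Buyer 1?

Check each profile of the others' bids and compare truth against every alternative bid.
Others bid (15, 15, 15): truth gives 0, best alternative gives -10.
Others bid (5, 15, 15): truth gives 0, best alternative gives -7.
Others bid (15, 5, 15): truth gives 0, best alternative gives -7.
Others bid (15, 15, 5): truth gives 0, best alternative gives -7.
Others bid (5, 5, 15): truth gives 0, best alternative gives -5.
Others bid (5, 15, 5): truth gives 0, best alternative gives -5.
(Remaining 119 profiles checked similarly; truth is weakly best in each.)
In every case the truthful bid is at least as good as any alternative, so it is a dominant strategy.

Yes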